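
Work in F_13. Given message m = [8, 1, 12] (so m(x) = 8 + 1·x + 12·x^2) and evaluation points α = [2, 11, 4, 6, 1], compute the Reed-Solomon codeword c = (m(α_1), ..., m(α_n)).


c = [6, 2, 9, 4, 8]

Message polynomial: m(x) = 8 + 1·x + 12·x^2 (mod 13).
For each evaluation point α_i, compute m(α_i) mod 13:
  α_1 = 2: Horner steps 12 → 12 → 6, so m(2) = 6.
  α_2 = 11: Horner steps 12 → 3 → 2, so m(11) = 2.
  α_3 = 4: Horner steps 12 → 10 → 9, so m(4) = 9.
  α_4 = 6: Horner steps 12 → 8 → 4, so m(6) = 4.
  α_5 = 1: Horner steps 12 → 0 → 8, so m(1) = 8.
Codeword c = [6, 2, 9, 4, 8] ∈ F_13^5.


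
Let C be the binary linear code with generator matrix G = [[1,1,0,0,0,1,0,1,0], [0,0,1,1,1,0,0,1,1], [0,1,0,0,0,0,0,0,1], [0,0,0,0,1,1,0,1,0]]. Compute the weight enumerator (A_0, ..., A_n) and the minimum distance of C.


Weight distribution: A_0 = 1, A_2 = 1, A_3 = 3, A_4 = 5, A_5 = 4, A_6 = 1, A_7 = 1. Minimum distance d = 2.

Enumerate all 2^4 = 16 messages m ∈ F_2^4.
For each, compute codeword c = mG in F_2^9, then tally its weight.
  m = 0000 → c = 000000000, weight = 0.
  m = 1000 → c = 110001010, weight = 4.
  m = 0100 → c = 001110011, weight = 5.
  m = 1100 → c = 111111001, weight = 7.
  m = 0010 → c = 010000001, weight = 2.
  m = 1010 → c = 100001011, weight = 4.
  m = 0110 → c = 011110010, weight = 5.
  m = 1110 → c = 101111000, weight = 5.
  m = 0001 → c = 000011010, weight = 3.
  m = 1001 → c = 110010000, weight = 3.
  m = 0101 → c = 001101001, weight = 4.
  m = 1101 → c = 111100011, weight = 6.
  m = 0011 → c = 010011011, weight = 5.
  m = 1011 → c = 100010001, weight = 3.
  m = 0111 → c = 011101000, weight = 4.
  m = 1111 → c = 101100010, weight = 4.
Tally weights:
  weight 0: 1 codewords.
  weight 2: 1 codewords.
  weight 3: 3 codewords.
  weight 4: 5 codewords.
  weight 5: 4 codewords.
  weight 6: 1 codewords.
  weight 7: 1 codewords.
Minimum distance d = smallest w > 0 with A_w > 0 = 2.
Sanity: Σ A_w = 16 = 2^4 = 16 ✓.


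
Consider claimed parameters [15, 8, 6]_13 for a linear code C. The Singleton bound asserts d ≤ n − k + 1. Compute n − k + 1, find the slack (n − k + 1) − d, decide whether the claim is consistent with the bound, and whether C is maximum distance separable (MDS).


Singleton RHS = n − k + 1 = 8, slack = 2, bound satisfied, not MDS.

Singleton bound: d ≤ n − k + 1.
Here n = 15, k = 8, so n − k + 1 = 8.
Given d = 6, check d ≤ 8: YES.
Slack = (n − k + 1) − d = 2.
The code is NOT MDS (slack = 2 > 0).
Description: the claimed parameters are [15, 8, 6]_13; such a code would be non-MDS.


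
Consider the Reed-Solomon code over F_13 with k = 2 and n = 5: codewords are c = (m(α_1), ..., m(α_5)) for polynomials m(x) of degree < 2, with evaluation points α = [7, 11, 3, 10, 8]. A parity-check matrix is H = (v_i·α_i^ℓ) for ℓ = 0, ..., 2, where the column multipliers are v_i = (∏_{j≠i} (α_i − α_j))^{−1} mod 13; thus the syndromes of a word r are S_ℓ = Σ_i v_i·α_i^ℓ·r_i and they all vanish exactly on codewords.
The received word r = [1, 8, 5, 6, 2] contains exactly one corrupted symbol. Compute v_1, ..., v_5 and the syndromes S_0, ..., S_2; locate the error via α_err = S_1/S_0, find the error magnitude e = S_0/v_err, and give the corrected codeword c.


S = (10, 5, 9), error at position 1, error magnitude e = 1, c = [0, 8, 5, 6, 2].

Step 1: column multipliers v_i = (∏_{j≠i}(α_i − α_j))^{−1} mod 13.
  i = 1 (α = 7): (7−11)(7−3)(7−10)(7−8) = (−4)·4·(−3)·(−1) = −48 ≡ 4, so v_1 = 4^{−1} = 10 (mod 13).
  i = 2 (α = 11): (11−7)(11−3)(11−10)(11−8) = 4·8·1·3 = 96 ≡ 5, so v_2 = 5^{−1} = 8 (mod 13).
  i = 3 (α = 3): (3−7)(3−11)(3−10)(3−8) = (−4)·(−8)·(−7)·(−5) = 1120 ≡ 2, so v_3 = 2^{−1} = 7 (mod 13).
  i = 4 (α = 10): (10−7)(10−11)(10−3)(10−8) = 3·(−1)·7·2 = −42 ≡ 10, so v_4 = 10^{−1} = 4 (mod 13).
  i = 5 (α = 8): (8−7)(8−11)(8−3)(8−10) = 1·(−3)·5·(−2) = 30 ≡ 4, so v_5 = 4^{−1} = 10 (mod 13).
  v = [10, 8, 7, 4, 10].
Step 2: syndromes of r = [1, 8, 5, 6, 2] (all sums mod 13).
  S_0 = Σ v_i r_i = 10·1 + 8·8 + 7·5 + 4·6 + 10·2 = 153 ≡ 10.
  S_1 = Σ v_i α_i r_i = 10·7·1 + 8·11·8 + 7·3·5 + 4·10·6 + 10·8·2 = 1279 ≡ 5.
  α_i^2 mod 13 = [10, 4, 9, 9, 12].
  S_2 = Σ v_i α_i^2 r_i = 10·10·1 + 8·4·8 + 7·9·5 + 4·9·6 + 10·12·2 = 1127 ≡ 9.
  S = (10, 5, 9) ≠ 0, so r is not a codeword (an error is present).
Step 3: locate the error. For a single error e at position i, S_ℓ = v_i·e·α_i^ℓ, so α_err = S_1/S_0.
  S_0^{−1} = 10^{−1} = 4 (mod 13), so α_err = 5·4 = 20 ≡ 7 = α_1. Error position i = 1.
  Consistency check: S_2/S_1 = 9·8 = 72 ≡ 7 = α_err ✓ (single-error assumption holds).
Step 4: error magnitude e = S_0/v_1 = S_0·∏_{j≠1}(α_1 − α_j) = 10·4 = 40 ≡ 1 (mod 13).
Step 5: correct position 1: c_1 = r_1 − e = 1 − 1 ≡ 0 (mod 13). Hence c = [0, 8, 5, 6, 2].
  Check: interpolating c through the α_i gives m(x) = 12 + 2·x (degree < 2) with m(α_i) = c_i for every i, so c is indeed a codeword.


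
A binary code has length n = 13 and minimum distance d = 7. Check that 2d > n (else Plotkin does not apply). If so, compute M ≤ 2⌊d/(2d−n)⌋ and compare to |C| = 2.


Plotkin bound M ≤ 14; given |C| = 2 ≤ bound (satisfied).

Check applicability: 2d = 14, n = 13.
2d − n = 1 > 0, so Plotkin applies.
Compute d/(2d−n) = 7/1 ≈ 7.0000.
⌊d/(2d−n)⌋ = 7.
Plotkin bound: M ≤ 2·7 = 14.
Given |C| = 2, check: satisfied.
This |C| is below the Plotkin bound.


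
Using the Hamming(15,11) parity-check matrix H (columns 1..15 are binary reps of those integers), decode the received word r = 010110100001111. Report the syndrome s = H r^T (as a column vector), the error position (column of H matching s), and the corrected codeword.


s = (0, 1, 0, 0)^T, error position = 4, corrected codeword c = 010010100001111

Compute s = H r^T mod 2 one row at a time:
  s_1 = 0 + 0 + 0 + 0 + 1 + 1 + 1 + 1 = 4 ≡ 0 (mod 2).
  s_2 = 1 + 1 + 0 + 1 + 1 + 1 + 1 + 1 = 7 ≡ 1 (mod 2).
  s_3 = 1 + 0 + 0 + 1 + 0 + 0 + 1 + 1 = 4 ≡ 0 (mod 2).
  s_4 = 0 + 0 + 1 + 1 + 0 + 0 + 1 + 1 = 4 ≡ 0 (mod 2).
s = (0, 1, 0, 0)^T — this equals column 4 of H (binary 0100), so error is at position 4.
Correct: flip bit 4 of r = 010110100001111 to get c = 010010100001111.


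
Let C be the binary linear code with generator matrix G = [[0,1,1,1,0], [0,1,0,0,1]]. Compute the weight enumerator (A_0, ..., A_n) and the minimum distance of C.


Weight distribution: A_0 = 1, A_2 = 1, A_3 = 2. Minimum distance d = 2.

Enumerate all 2^2 = 4 messages m ∈ F_2^2.
For each, compute codeword c = mG in F_2^5, then tally its weight.
  m = 00 → c = 00000, weight = 0.
  m = 10 → c = 01110, weight = 3.
  m = 01 → c = 01001, weight = 2.
  m = 11 → c = 00111, weight = 3.
Tally weights:
  weight 0: 1 codewords.
  weight 2: 1 codewords.
  weight 3: 2 codewords.
Minimum distance d = smallest w > 0 with A_w > 0 = 2.
Sanity: Σ A_w = 4 = 2^2 = 4 ✓.


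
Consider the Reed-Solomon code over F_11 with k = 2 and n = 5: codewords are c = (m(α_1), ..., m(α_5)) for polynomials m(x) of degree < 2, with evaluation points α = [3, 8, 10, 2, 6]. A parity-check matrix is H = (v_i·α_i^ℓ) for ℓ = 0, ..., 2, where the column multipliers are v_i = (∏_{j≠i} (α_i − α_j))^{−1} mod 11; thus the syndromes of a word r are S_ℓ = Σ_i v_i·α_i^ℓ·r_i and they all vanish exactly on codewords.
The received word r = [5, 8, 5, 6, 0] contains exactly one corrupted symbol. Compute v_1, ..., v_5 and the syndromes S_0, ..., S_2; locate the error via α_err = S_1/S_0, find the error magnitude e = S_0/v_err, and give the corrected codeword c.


S = (10, 8, 2), error at position 1, error magnitude e = 6, c = [10, 8, 5, 6, 0].

Step 1: column multipliers v_i = (∏_{j≠i}(α_i − α_j))^{−1} mod 11.
  i = 1 (α = 3): (3−8)(3−10)(3−2)(3−6) = (−5)·(−7)·1·(−3) = −105 ≡ 5, so v_1 = 5^{−1} = 9 (mod 11).
  i = 2 (α = 8): (8−3)(8−10)(8−2)(8−6) = 5·(−2)·6·2 = −120 ≡ 1, so v_2 = 1^{−1} = 1 (mod 11).
  i = 3 (α = 10): (10−3)(10−8)(10−2)(10−6) = 7·2·8·4 = 448 ≡ 8, so v_3 = 8^{−1} = 7 (mod 11).
  i = 4 (α = 2): (2−3)(2−8)(2−10)(2−6) = (−1)·(−6)·(−8)·(−4) = 192 ≡ 5, so v_4 = 5^{−1} = 9 (mod 11).
  i = 5 (α = 6): (6−3)(6−8)(6−10)(6−2) = 3·(−2)·(−4)·4 = 96 ≡ 8, so v_5 = 8^{−1} = 7 (mod 11).
  v = [9, 1, 7, 9, 7].
Step 2: syndromes of r = [5, 8, 5, 6, 0] (all sums mod 11).
  S_0 = Σ v_i r_i = 9·5 + 1·8 + 7·5 + 9·6 + 7·0 = 142 ≡ 10.
  S_1 = Σ v_i α_i r_i = 9·3·5 + 1·8·8 + 7·10·5 + 9·2·6 + 7·6·0 = 657 ≡ 8.
  α_i^2 mod 11 = [9, 9, 1, 4, 3].
  S_2 = Σ v_i α_i^2 r_i = 9·9·5 + 1·9·8 + 7·1·5 + 9·4·6 + 7·3·0 = 728 ≡ 2.
  S = (10, 8, 2) ≠ 0, so r is not a codeword (an error is present).
Step 3: locate the error. For a single error e at position i, S_ℓ = v_i·e·α_i^ℓ, so α_err = S_1/S_0.
  S_0^{−1} = 10^{−1} = 10 (mod 11), so α_err = 8·10 = 80 ≡ 3 = α_1. Error position i = 1.
  Consistency check: S_2/S_1 = 2·7 = 14 ≡ 3 = α_err ✓ (single-error assumption holds).
Step 4: error magnitude e = S_0/v_1 = S_0·∏_{j≠1}(α_1 − α_j) = 10·5 = 50 ≡ 6 (mod 11).
Step 5: correct position 1: c_1 = r_1 − e = 5 − 6 ≡ 10 (mod 11). Hence c = [10, 8, 5, 6, 0].
  Check: interpolating c through the α_i gives m(x) = 9 + 4·x (degree < 2) with m(α_i) = c_i for every i, so c is indeed a codeword.


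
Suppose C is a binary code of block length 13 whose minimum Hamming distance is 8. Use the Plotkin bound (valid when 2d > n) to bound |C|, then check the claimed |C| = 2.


Plotkin bound M ≤ 4; given |C| = 2 ≤ bound (satisfied).

Check applicability: 2d = 16, n = 13.
2d − n = 3 > 0, so Plotkin applies.
Compute d/(2d−n) = 8/3 ≈ 2.6667.
⌊d/(2d−n)⌋ = 2.
Plotkin bound: M ≤ 2·2 = 4.
Given |C| = 2, check: satisfied.
This |C| is below the Plotkin bound.


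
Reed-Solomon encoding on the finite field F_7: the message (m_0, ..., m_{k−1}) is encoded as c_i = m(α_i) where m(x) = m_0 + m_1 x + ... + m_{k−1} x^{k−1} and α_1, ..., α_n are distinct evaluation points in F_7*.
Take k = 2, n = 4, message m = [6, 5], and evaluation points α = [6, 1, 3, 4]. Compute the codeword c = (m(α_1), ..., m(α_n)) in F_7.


c = [1, 4, 0, 5]

Message polynomial: m(x) = 6 + 5·x (mod 7).
For each evaluation point α_i, compute m(α_i) mod 7:
  α_1 = 6: Horner steps 5 → 1, so m(6) = 1.
  α_2 = 1: Horner steps 5 → 4, so m(1) = 4.
  α_3 = 3: Horner steps 5 → 0, so m(3) = 0.
  α_4 = 4: Horner steps 5 → 5, so m(4) = 5.
Codeword c = [1, 4, 0, 5] ∈ F_7^4.


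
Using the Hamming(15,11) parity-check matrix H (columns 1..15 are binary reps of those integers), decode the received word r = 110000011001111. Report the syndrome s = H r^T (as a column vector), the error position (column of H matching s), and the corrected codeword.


s = (0, 0, 1, 0)^T, error position = 2, corrected codeword c = 100000011001111

Compute s = H r^T mod 2 one row at a time:
  s_1 = 1 + 1 + 0 + 0 + 1 + 1 + 1 + 1 = 6 ≡ 0 (mod 2).
  s_2 = 0 + 0 + 0 + 0 + 1 + 1 + 1 + 1 = 4 ≡ 0 (mod 2).
  s_3 = 1 + 0 + 0 + 0 + 0 + 0 + 1 + 1 = 3 ≡ 1 (mod 2).
  s_4 = 1 + 0 + 0 + 0 + 1 + 0 + 1 + 1 = 4 ≡ 0 (mod 2).
s = (0, 0, 1, 0)^T — this equals column 2 of H (binary 0010), so error is at position 2.
Correct: flip bit 2 of r = 110000011001111 to get c = 100000011001111.


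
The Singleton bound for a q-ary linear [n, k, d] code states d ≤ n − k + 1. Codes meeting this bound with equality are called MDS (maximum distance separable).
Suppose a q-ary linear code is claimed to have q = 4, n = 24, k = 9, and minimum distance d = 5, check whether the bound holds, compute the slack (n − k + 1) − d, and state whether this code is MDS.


Singleton RHS = n − k + 1 = 16, slack = 11, bound satisfied, not MDS.

Singleton bound: d ≤ n − k + 1.
Here n = 24, k = 9, so n − k + 1 = 16.
Given d = 5, check d ≤ 16: YES.
Slack = (n − k + 1) − d = 11.
The code is NOT MDS (slack = 11 > 0).
Description: the claimed parameters are [24, 9, 5]_4; such a code would be non-MDS.


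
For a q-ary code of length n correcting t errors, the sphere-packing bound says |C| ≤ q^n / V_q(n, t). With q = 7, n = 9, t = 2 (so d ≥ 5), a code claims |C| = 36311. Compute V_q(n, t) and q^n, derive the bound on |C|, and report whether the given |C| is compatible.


V_q(n, t) = 1351, q^n = 40353607, Hamming bound = 29869, |C| = 36311 > bound (violated).

Step 1: Compute V_q(n, t) = Σ_{j=0}^2 C(n, j) (q−1)^j.
  j = 0: C(9,0)·(6)^0 = 1·1 = 1.
  j = 1: C(9,1)·(6)^1 = 9·6 = 54.
  j = 2: C(9,2)·(6)^2 = 36·36 = 1296.
  V_q(n, t) = 1 + 54 + 1296 = 1351.
Step 2: q^n = 7^9 = 40353607.
Step 3: Hamming bound ⌊q^n / V_q(n,t)⌋ = ⌊40353607/1351⌋ = 29869.
Step 4: Compare |C| = 36311 to 29869: violated.
The claimed |C| lies above the Hamming bound, so no 7-ary code of length 9 with d ≥ 5 can have 36311 codewords.


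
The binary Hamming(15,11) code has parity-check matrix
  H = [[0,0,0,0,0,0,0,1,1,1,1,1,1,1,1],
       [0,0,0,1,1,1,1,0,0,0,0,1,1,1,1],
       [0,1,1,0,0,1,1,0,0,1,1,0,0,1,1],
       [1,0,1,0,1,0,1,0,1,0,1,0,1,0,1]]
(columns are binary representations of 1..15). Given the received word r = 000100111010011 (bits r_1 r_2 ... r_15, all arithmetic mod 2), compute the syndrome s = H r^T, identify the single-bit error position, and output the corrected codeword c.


s = (1, 0, 0, 0)^T, error position = 8, corrected codeword c = 000100101010011

Compute s = H r^T mod 2 one row at a time:
  s_1 = 1 + 1 + 0 + 1 + 0 + 0 + 1 + 1 = 5 ≡ 1 (mod 2).
  s_2 = 1 + 0 + 0 + 1 + 0 + 0 + 1 + 1 = 4 ≡ 0 (mod 2).
  s_3 = 0 + 0 + 0 + 1 + 0 + 1 + 1 + 1 = 4 ≡ 0 (mod 2).
  s_4 = 0 + 0 + 0 + 1 + 1 + 1 + 0 + 1 = 4 ≡ 0 (mod 2).
s = (1, 0, 0, 0)^T — this equals column 8 of H (binary 1000), so error is at position 8.
Correct: flip bit 8 of r = 000100111010011 to get c = 000100101010011.


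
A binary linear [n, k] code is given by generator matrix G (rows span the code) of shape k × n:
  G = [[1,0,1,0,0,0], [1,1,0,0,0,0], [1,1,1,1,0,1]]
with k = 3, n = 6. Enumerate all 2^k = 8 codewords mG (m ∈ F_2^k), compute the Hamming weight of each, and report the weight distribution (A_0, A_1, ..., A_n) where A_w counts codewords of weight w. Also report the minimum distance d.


Weight distribution: A_0 = 1, A_2 = 3, A_3 = 3, A_5 = 1. Minimum distance d = 2.

Enumerate all 2^3 = 8 messages m ∈ F_2^3.
For each, compute codeword c = mG in F_2^6, then tally its weight.
  m = 000 → c = 000000, weight = 0.
  m = 100 → c = 101000, weight = 2.
  m = 010 → c = 110000, weight = 2.
  m = 110 → c = 011000, weight = 2.
  m = 001 → c = 111101, weight = 5.
  m = 101 → c = 010101, weight = 3.
  m = 011 → c = 001101, weight = 3.
  m = 111 → c = 100101, weight = 3.
Tally weights:
  weight 0: 1 codewords.
  weight 2: 3 codewords.
  weight 3: 3 codewords.
  weight 5: 1 codewords.
Minimum distance d = smallest w > 0 with A_w > 0 = 2.
Sanity: Σ A_w = 8 = 2^3 = 8 ✓.


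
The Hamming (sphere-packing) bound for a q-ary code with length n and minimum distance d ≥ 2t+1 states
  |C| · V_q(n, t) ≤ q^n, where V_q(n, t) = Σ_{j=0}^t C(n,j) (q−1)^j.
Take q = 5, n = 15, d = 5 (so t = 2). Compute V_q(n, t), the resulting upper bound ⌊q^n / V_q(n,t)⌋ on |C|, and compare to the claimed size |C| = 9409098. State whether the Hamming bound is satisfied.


V_q(n, t) = 1741, q^n = 30517578125, Hamming bound = 17528764, |C| = 9409098 ≤ bound (satisfied).

Step 1: Compute V_q(n, t) = Σ_{j=0}^2 C(n, j) (q−1)^j.
  j = 0: C(15,0)·(4)^0 = 1·1 = 1.
  j = 1: C(15,1)·(4)^1 = 15·4 = 60.
  j = 2: C(15,2)·(4)^2 = 105·16 = 1680.
  V_q(n, t) = 1 + 60 + 1680 = 1741.
Step 2: q^n = 5^15 = 30517578125.
Step 3: Hamming bound ⌊q^n / V_q(n,t)⌋ = ⌊30517578125/1741⌋ = 17528764.
Step 4: Compare |C| = 9409098 to 17528764: satisfied.
The claimed |C| lies below the Hamming bound.


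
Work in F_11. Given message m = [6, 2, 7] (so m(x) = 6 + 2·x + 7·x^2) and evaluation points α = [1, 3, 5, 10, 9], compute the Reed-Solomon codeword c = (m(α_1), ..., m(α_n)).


c = [4, 9, 4, 0, 8]

Message polynomial: m(x) = 6 + 2·x + 7·x^2 (mod 11).
For each evaluation point α_i, compute m(α_i) mod 11:
  α_1 = 1: Horner steps 7 → 9 → 4, so m(1) = 4.
  α_2 = 3: Horner steps 7 → 1 → 9, so m(3) = 9.
  α_3 = 5: Horner steps 7 → 4 → 4, so m(5) = 4.
  α_4 = 10: Horner steps 7 → 6 → 0, so m(10) = 0.
  α_5 = 9: Horner steps 7 → 10 → 8, so m(9) = 8.
Codeword c = [4, 9, 4, 0, 8] ∈ F_11^5.


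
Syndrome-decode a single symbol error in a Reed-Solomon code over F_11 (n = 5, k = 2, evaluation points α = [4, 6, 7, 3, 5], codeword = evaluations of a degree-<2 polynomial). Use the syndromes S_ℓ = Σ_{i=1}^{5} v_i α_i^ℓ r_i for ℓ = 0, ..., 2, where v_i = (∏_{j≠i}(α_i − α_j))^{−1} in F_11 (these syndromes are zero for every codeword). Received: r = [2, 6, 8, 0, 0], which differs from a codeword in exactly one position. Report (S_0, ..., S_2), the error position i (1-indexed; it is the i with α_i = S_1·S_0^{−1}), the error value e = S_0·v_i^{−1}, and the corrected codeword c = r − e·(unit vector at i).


S = (10, 6, 8), error at position 5, error magnitude e = 7, c = [2, 6, 8, 0, 4].

Step 1: column multipliers v_i = (∏_{j≠i}(α_i − α_j))^{−1} mod 11.
  i = 1 (α = 4): (4−6)(4−7)(4−3)(4−5) = (−2)·(−3)·1·(−1) = −6 ≡ 5, so v_1 = 5^{−1} = 9 (mod 11).
  i = 2 (α = 6): (6−4)(6−7)(6−3)(6−5) = 2·(−1)·3·1 = −6 ≡ 5, so v_2 = 5^{−1} = 9 (mod 11).
  i = 3 (α = 7): (7−4)(7−6)(7−3)(7−5) = 3·1·4·2 = 24 ≡ 2, so v_3 = 2^{−1} = 6 (mod 11).
  i = 4 (α = 3): (3−4)(3−6)(3−7)(3−5) = (−1)·(−3)·(−4)·(−2) = 24 ≡ 2, so v_4 = 2^{−1} = 6 (mod 11).
  i = 5 (α = 5): (5−4)(5−6)(5−7)(5−3) = 1·(−1)·(−2)·2 = 4 ≡ 4, so v_5 = 4^{−1} = 3 (mod 11).
  v = [9, 9, 6, 6, 3].
Step 2: syndromes of r = [2, 6, 8, 0, 0] (all sums mod 11).
  S_0 = Σ v_i r_i = 9·2 + 9·6 + 6·8 + 6·0 + 3·0 = 120 ≡ 10.
  S_1 = Σ v_i α_i r_i = 9·4·2 + 9·6·6 + 6·7·8 + 6·3·0 + 3·5·0 = 732 ≡ 6.
  α_i^2 mod 11 = [5, 3, 5, 9, 3].
  S_2 = Σ v_i α_i^2 r_i = 9·5·2 + 9·3·6 + 6·5·8 + 6·9·0 + 3·3·0 = 492 ≡ 8.
  S = (10, 6, 8) ≠ 0, so r is not a codeword (an error is present).
Step 3: locate the error. For a single error e at position i, S_ℓ = v_i·e·α_i^ℓ, so α_err = S_1/S_0.
  S_0^{−1} = 10^{−1} = 10 (mod 11), so α_err = 6·10 = 60 ≡ 5 = α_5. Error position i = 5.
  Consistency check: S_2/S_1 = 8·2 = 16 ≡ 5 = α_err ✓ (single-error assumption holds).
Step 4: error magnitude e = S_0/v_5 = S_0·∏_{j≠5}(α_5 − α_j) = 10·4 = 40 ≡ 7 (mod 11).
Step 5: correct position 5: c_5 = r_5 − e = 0 − 7 ≡ 4 (mod 11). Hence c = [2, 6, 8, 0, 4].
  Check: interpolating c through the α_i gives m(x) = 5 + 2·x (degree < 2) with m(α_i) = c_i for every i, so c is indeed a codeword.


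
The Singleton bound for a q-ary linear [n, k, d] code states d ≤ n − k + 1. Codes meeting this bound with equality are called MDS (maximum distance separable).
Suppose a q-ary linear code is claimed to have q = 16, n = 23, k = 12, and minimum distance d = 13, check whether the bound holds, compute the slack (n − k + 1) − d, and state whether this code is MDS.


Singleton RHS = n − k + 1 = 12, slack = -1, bound violated (no such code; not MDS).

Singleton bound: d ≤ n − k + 1.
Here n = 23, k = 12, so n − k + 1 = 12.
Given d = 13, check d ≤ 12: NO.
Slack = (n − k + 1) − d = -1.
The slack is negative: d = 13 exceeds n − k + 1 = 12 by 1, so the Singleton bound is violated and no linear [23, 12, 13]_16 code can exist. In particular it is not MDS (MDS requires d = n − k + 1 exactly).
Description: the claimed parameters are [23, 12, 13]_16; such a code would be impossible (violates the Singleton bound).


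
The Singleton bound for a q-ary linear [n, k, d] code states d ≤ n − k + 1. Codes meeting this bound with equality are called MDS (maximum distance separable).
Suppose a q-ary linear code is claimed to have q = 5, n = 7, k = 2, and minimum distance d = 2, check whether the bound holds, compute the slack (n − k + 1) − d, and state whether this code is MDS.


Singleton RHS = n − k + 1 = 6, slack = 4, bound satisfied, not MDS.

Singleton bound: d ≤ n − k + 1.
Here n = 7, k = 2, so n − k + 1 = 6.
Given d = 2, check d ≤ 6: YES.
Slack = (n − k + 1) − d = 4.
The code is NOT MDS (slack = 4 > 0).
Description: the claimed parameters are [7, 2, 2]_5; such a code would be non-MDS.


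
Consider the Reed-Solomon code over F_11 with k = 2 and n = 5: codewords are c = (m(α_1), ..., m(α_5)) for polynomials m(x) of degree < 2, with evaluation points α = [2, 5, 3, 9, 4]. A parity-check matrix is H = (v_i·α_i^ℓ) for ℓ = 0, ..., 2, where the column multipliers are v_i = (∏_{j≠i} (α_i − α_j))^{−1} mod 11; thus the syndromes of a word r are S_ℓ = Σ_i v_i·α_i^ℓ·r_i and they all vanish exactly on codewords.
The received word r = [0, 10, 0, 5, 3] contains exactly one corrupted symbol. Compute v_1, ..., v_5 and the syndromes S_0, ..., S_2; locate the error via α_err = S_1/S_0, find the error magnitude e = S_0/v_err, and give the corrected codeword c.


S = (7, 10, 8), error at position 3, error magnitude e = 4, c = [0, 10, 7, 5, 3].

Step 1: column multipliers v_i = (∏_{j≠i}(α_i − α_j))^{−1} mod 11.
  i = 1 (α = 2): (2−5)(2−3)(2−9)(2−4) = (−3)·(−1)·(−7)·(−2) = 42 ≡ 9, so v_1 = 9^{−1} = 5 (mod 11).
  i = 2 (α = 5): (5−2)(5−3)(5−9)(5−4) = 3·2·(−4)·1 = −24 ≡ 9, so v_2 = 9^{−1} = 5 (mod 11).
  i = 3 (α = 3): (3−2)(3−5)(3−9)(3−4) = 1·(−2)·(−6)·(−1) = −12 ≡ 10, so v_3 = 10^{−1} = 10 (mod 11).
  i = 4 (α = 9): (9−2)(9−5)(9−3)(9−4) = 7·4·6·5 = 840 ≡ 4, so v_4 = 4^{−1} = 3 (mod 11).
  i = 5 (α = 4): (4−2)(4−5)(4−3)(4−9) = 2·(−1)·1·(−5) = 10 ≡ 10, so v_5 = 10^{−1} = 10 (mod 11).
  v = [5, 5, 10, 3, 10].
Step 2: syndromes of r = [0, 10, 0, 5, 3] (all sums mod 11).
  S_0 = Σ v_i r_i = 5·0 + 5·10 + 10·0 + 3·5 + 10·3 = 95 ≡ 7.
  S_1 = Σ v_i α_i r_i = 5·2·0 + 5·5·10 + 10·3·0 + 3·9·5 + 10·4·3 = 505 ≡ 10.
  α_i^2 mod 11 = [4, 3, 9, 4, 5].
  S_2 = Σ v_i α_i^2 r_i = 5·4·0 + 5·3·10 + 10·9·0 + 3·4·5 + 10·5·3 = 360 ≡ 8.
  S = (7, 10, 8) ≠ 0, so r is not a codeword (an error is present).
Step 3: locate the error. For a single error e at position i, S_ℓ = v_i·e·α_i^ℓ, so α_err = S_1/S_0.
  S_0^{−1} = 7^{−1} = 8 (mod 11), so α_err = 10·8 = 80 ≡ 3 = α_3. Error position i = 3.
  Consistency check: S_2/S_1 = 8·10 = 80 ≡ 3 = α_err ✓ (single-error assumption holds).
Step 4: error magnitude e = S_0/v_3 = S_0·∏_{j≠3}(α_3 − α_j) = 7·10 = 70 ≡ 4 (mod 11).
Step 5: correct position 3: c_3 = r_3 − e = 0 − 4 ≡ 7 (mod 11). Hence c = [0, 10, 7, 5, 3].
  Check: interpolating c through the α_i gives m(x) = 8 + 7·x (degree < 2) with m(α_i) = c_i for every i, so c is indeed a codeword.


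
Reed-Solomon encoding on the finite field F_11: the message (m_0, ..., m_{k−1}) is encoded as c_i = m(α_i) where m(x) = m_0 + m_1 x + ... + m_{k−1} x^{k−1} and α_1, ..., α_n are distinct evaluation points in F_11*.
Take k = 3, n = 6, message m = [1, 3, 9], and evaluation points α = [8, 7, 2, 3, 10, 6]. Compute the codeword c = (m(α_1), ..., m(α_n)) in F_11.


c = [7, 1, 10, 3, 7, 2]

Message polynomial: m(x) = 1 + 3·x + 9·x^2 (mod 11).
For each evaluation point α_i, compute m(α_i) mod 11:
  α_1 = 8: Horner steps 9 → 9 → 7, so m(8) = 7.
  α_2 = 7: Horner steps 9 → 0 → 1, so m(7) = 1.
  α_3 = 2: Horner steps 9 → 10 → 10, so m(2) = 10.
  α_4 = 3: Horner steps 9 → 8 → 3, so m(3) = 3.
  α_5 = 10: Horner steps 9 → 5 → 7, so m(10) = 7.
  α_6 = 6: Horner steps 9 → 2 → 2, so m(6) = 2.
Codeword c = [7, 1, 10, 3, 7, 2] ∈ F_11^6.


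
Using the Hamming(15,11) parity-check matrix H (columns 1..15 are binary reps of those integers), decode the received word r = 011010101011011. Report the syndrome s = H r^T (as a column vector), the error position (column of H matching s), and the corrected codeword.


s = (1, 1, 0, 0)^T, error position = 12, corrected codeword c = 011010101010011

Compute s = H r^T mod 2 one row at a time:
  s_1 = 0 + 1 + 0 + 1 + 1 + 0 + 1 + 1 = 5 ≡ 1 (mod 2).
  s_2 = 0 + 1 + 0 + 1 + 1 + 0 + 1 + 1 = 5 ≡ 1 (mod 2).
  s_3 = 1 + 1 + 0 + 1 + 0 + 1 + 1 + 1 = 6 ≡ 0 (mod 2).
  s_4 = 0 + 1 + 1 + 1 + 1 + 1 + 0 + 1 = 6 ≡ 0 (mod 2).
s = (1, 1, 0, 0)^T — this equals column 12 of H (binary 1100), so error is at position 12.
Correct: flip bit 12 of r = 011010101011011 to get c = 011010101010011.


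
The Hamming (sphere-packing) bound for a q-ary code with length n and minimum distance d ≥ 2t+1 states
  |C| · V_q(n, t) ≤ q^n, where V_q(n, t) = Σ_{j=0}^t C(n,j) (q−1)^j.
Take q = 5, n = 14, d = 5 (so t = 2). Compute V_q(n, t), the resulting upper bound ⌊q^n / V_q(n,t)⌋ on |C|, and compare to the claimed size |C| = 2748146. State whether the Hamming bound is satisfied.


V_q(n, t) = 1513, q^n = 6103515625, Hamming bound = 4034048, |C| = 2748146 ≤ bound (satisfied).

Step 1: Compute V_q(n, t) = Σ_{j=0}^2 C(n, j) (q−1)^j.
  j = 0: C(14,0)·(4)^0 = 1·1 = 1.
  j = 1: C(14,1)·(4)^1 = 14·4 = 56.
  j = 2: C(14,2)·(4)^2 = 91·16 = 1456.
  V_q(n, t) = 1 + 56 + 1456 = 1513.
Step 2: q^n = 5^14 = 6103515625.
Step 3: Hamming bound ⌊q^n / V_q(n,t)⌋ = ⌊6103515625/1513⌋ = 4034048.
Step 4: Compare |C| = 2748146 to 4034048: satisfied.
The claimed |C| lies below the Hamming bound.


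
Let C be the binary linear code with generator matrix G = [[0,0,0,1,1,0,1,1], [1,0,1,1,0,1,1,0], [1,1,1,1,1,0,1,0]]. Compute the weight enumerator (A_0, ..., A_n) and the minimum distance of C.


Weight distribution: A_0 = 1, A_3 = 1, A_4 = 2, A_5 = 3, A_6 = 1. Minimum distance d = 3.

Enumerate all 2^3 = 8 messages m ∈ F_2^3.
For each, compute codeword c = mG in F_2^8, then tally its weight.
  m = 000 → c = 00000000, weight = 0.
  m = 100 → c = 00011011, weight = 4.
  m = 010 → c = 10110110, weight = 5.
  m = 110 → c = 10101101, weight = 5.
  m = 001 → c = 11111010, weight = 6.
  m = 101 → c = 11100001, weight = 4.
  m = 011 → c = 01001100, weight = 3.
  m = 111 → c = 01010111, weight = 5.
Tally weights:
  weight 0: 1 codewords.
  weight 3: 1 codewords.
  weight 4: 2 codewords.
  weight 5: 3 codewords.
  weight 6: 1 codewords.
Minimum distance d = smallest w > 0 with A_w > 0 = 3.
Sanity: Σ A_w = 8 = 2^3 = 8 ✓.


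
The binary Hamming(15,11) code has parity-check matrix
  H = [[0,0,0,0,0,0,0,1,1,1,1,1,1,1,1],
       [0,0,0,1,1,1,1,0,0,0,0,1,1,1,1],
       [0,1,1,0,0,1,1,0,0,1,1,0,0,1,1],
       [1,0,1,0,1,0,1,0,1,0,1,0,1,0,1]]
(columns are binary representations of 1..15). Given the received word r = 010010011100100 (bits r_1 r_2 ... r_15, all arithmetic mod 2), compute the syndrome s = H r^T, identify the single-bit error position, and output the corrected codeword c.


s = (0, 0, 0, 1)^T, error position = 1, corrected codeword c = 110010011100100

Compute s = H r^T mod 2 one row at a time:
  s_1 = 1 + 1 + 1 + 0 + 0 + 1 + 0 + 0 = 4 ≡ 0 (mod 2).
  s_2 = 0 + 1 + 0 + 0 + 0 + 1 + 0 + 0 = 2 ≡ 0 (mod 2).
  s_3 = 1 + 0 + 0 + 0 + 1 + 0 + 0 + 0 = 2 ≡ 0 (mod 2).
  s_4 = 0 + 0 + 1 + 0 + 1 + 0 + 1 + 0 = 3 ≡ 1 (mod 2).
s = (0, 0, 0, 1)^T — this equals column 1 of H (binary 0001), so error is at position 1.
Correct: flip bit 1 of r = 010010011100100 to get c = 110010011100100.


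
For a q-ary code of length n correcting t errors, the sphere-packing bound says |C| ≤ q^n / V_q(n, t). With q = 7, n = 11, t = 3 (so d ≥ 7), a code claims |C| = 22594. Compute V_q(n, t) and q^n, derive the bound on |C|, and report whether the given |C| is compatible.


V_q(n, t) = 37687, q^n = 1977326743, Hamming bound = 52467, |C| = 22594 ≤ bound (satisfied).

Step 1: Compute V_q(n, t) = Σ_{j=0}^3 C(n, j) (q−1)^j.
  j = 0: C(11,0)·(6)^0 = 1·1 = 1.
  j = 1: C(11,1)·(6)^1 = 11·6 = 66.
  j = 2: C(11,2)·(6)^2 = 55·36 = 1980.
  j = 3: C(11,3)·(6)^3 = 165·216 = 35640.
  V_q(n, t) = 1 + 66 + 1980 + 35640 = 37687.
Step 2: q^n = 7^11 = 1977326743.
Step 3: Hamming bound ⌊q^n / V_q(n,t)⌋ = ⌊1977326743/37687⌋ = 52467.
Step 4: Compare |C| = 22594 to 52467: satisfied.
The claimed |C| lies below the Hamming bound.


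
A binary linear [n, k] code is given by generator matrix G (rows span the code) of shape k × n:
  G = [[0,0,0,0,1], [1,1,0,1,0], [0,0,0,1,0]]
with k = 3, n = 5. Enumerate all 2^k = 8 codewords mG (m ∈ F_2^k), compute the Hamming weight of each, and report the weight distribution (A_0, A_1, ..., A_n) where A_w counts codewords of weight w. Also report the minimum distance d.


Weight distribution: A_0 = 1, A_1 = 2, A_2 = 2, A_3 = 2, A_4 = 1. Minimum distance d = 1.

Enumerate all 2^3 = 8 messages m ∈ F_2^3.
For each, compute codeword c = mG in F_2^5, then tally its weight.
  m = 000 → c = 00000, weight = 0.
  m = 100 → c = 00001, weight = 1.
  m = 010 → c = 11010, weight = 3.
  m = 110 → c = 11011, weight = 4.
  m = 001 → c = 00010, weight = 1.
  m = 101 → c = 00011, weight = 2.
  m = 011 → c = 11000, weight = 2.
  m = 111 → c = 11001, weight = 3.
Tally weights:
  weight 0: 1 codewords.
  weight 1: 2 codewords.
  weight 2: 2 codewords.
  weight 3: 2 codewords.
  weight 4: 1 codewords.
Minimum distance d = smallest w > 0 with A_w > 0 = 1.
Sanity: Σ A_w = 8 = 2^3 = 8 ✓.


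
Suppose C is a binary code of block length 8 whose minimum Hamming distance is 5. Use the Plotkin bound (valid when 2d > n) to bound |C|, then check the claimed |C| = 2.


Plotkin bound M ≤ 4; given |C| = 2 ≤ bound (satisfied).

Check applicability: 2d = 10, n = 8.
2d − n = 2 > 0, so Plotkin applies.
Compute d/(2d−n) = 5/2 ≈ 2.5000.
⌊d/(2d−n)⌋ = 2.
Plotkin bound: M ≤ 2·2 = 4.
Given |C| = 2, check: satisfied.
This |C| is below the Plotkin bound.


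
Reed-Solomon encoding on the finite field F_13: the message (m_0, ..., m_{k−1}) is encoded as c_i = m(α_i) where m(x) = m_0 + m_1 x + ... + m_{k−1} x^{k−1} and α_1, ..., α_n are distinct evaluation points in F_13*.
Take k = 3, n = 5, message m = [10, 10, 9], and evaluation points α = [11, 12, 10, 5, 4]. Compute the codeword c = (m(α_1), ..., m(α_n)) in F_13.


c = [0, 9, 9, 12, 12]

Message polynomial: m(x) = 10 + 10·x + 9·x^2 (mod 13).
For each evaluation point α_i, compute m(α_i) mod 13:
  α_1 = 11: Horner steps 9 → 5 → 0, so m(11) = 0.
  α_2 = 12: Horner steps 9 → 1 → 9, so m(12) = 9.
  α_3 = 10: Horner steps 9 → 9 → 9, so m(10) = 9.
  α_4 = 5: Horner steps 9 → 3 → 12, so m(5) = 12.
  α_5 = 4: Horner steps 9 → 7 → 12, so m(4) = 12.
Codeword c = [0, 9, 9, 12, 12] ∈ F_13^5.


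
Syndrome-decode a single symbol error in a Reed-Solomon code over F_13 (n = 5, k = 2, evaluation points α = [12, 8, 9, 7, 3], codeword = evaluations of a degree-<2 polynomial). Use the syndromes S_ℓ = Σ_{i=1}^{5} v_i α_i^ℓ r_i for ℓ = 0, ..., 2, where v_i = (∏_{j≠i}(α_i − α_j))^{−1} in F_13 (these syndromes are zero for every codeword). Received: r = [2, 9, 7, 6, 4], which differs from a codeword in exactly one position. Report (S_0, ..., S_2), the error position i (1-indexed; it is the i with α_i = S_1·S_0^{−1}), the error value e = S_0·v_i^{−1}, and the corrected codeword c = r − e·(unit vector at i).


S = (5, 1, 8), error at position 2, error magnitude e = 9, c = [2, 0, 7, 6, 4].

Step 1: column multipliers v_i = (∏_{j≠i}(α_i − α_j))^{−1} mod 13.
  i = 1 (α = 12): (12−8)(12−9)(12−7)(12−3) = 4·3·5·9 = 540 ≡ 7, so v_1 = 7^{−1} = 2 (mod 13).
  i = 2 (α = 8): (8−12)(8−9)(8−7)(8−3) = (−4)·(−1)·1·5 = 20 ≡ 7, so v_2 = 7^{−1} = 2 (mod 13).
  i = 3 (α = 9): (9−12)(9−8)(9−7)(9−3) = (−3)·1·2·6 = −36 ≡ 3, so v_3 = 3^{−1} = 9 (mod 13).
  i = 4 (α = 7): (7−12)(7−8)(7−9)(7−3) = (−5)·(−1)·(−2)·4 = −40 ≡ 12, so v_4 = 12^{−1} = 12 (mod 13).
  i = 5 (α = 3): (3−12)(3−8)(3−9)(3−7) = (−9)·(−5)·(−6)·(−4) = 1080 ≡ 1, so v_5 = 1^{−1} = 1 (mod 13).
  v = [2, 2, 9, 12, 1].
Step 2: syndromes of r = [2, 9, 7, 6, 4] (all sums mod 13).
  S_0 = Σ v_i r_i = 2·2 + 2·9 + 9·7 + 12·6 + 1·4 = 161 ≡ 5.
  S_1 = Σ v_i α_i r_i = 2·12·2 + 2·8·9 + 9·9·7 + 12·7·6 + 1·3·4 = 1275 ≡ 1.
  α_i^2 mod 13 = [1, 12, 3, 10, 9].
  S_2 = Σ v_i α_i^2 r_i = 2·1·2 + 2·12·9 + 9·3·7 + 12·10·6 + 1·9·4 = 1165 ≡ 8.
  S = (5, 1, 8) ≠ 0, so r is not a codeword (an error is present).
Step 3: locate the error. For a single error e at position i, S_ℓ = v_i·e·α_i^ℓ, so α_err = S_1/S_0.
  S_0^{−1} = 5^{−1} = 8 (mod 13), so α_err = 1·8 = 8 ≡ 8 = α_2. Error position i = 2.
  Consistency check: S_2/S_1 = 8·1 = 8 ≡ 8 = α_err ✓ (single-error assumption holds).
Step 4: error magnitude e = S_0/v_2 = S_0·∏_{j≠2}(α_2 − α_j) = 5·7 = 35 ≡ 9 (mod 13).
Step 5: correct position 2: c_2 = r_2 − e = 9 − 9 ≡ 0 (mod 13). Hence c = [2, 0, 7, 6, 4].
  Check: interpolating c through the α_i gives m(x) = 9 + 7·x (degree < 2) with m(α_i) = c_i for every i, so c is indeed a codeword.


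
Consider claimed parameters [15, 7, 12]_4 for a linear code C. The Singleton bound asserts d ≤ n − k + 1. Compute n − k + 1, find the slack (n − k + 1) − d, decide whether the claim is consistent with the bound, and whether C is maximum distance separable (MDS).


Singleton RHS = n − k + 1 = 9, slack = -3, bound violated (no such code; not MDS).

Singleton bound: d ≤ n − k + 1.
Here n = 15, k = 7, so n − k + 1 = 9.
Given d = 12, check d ≤ 9: NO.
Slack = (n − k + 1) − d = -3.
The slack is negative: d = 12 exceeds n − k + 1 = 9 by 3, so the Singleton bound is violated and no linear [15, 7, 12]_4 code can exist. In particular it is not MDS (MDS requires d = n − k + 1 exactly).
Description: the claimed parameters are [15, 7, 12]_4; such a code would be impossible (violates the Singleton bound).


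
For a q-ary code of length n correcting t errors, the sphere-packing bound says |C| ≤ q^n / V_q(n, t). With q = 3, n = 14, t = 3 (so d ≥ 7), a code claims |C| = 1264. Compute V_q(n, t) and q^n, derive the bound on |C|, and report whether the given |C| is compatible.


V_q(n, t) = 3305, q^n = 4782969, Hamming bound = 1447, |C| = 1264 ≤ bound (satisfied).

Step 1: Compute V_q(n, t) = Σ_{j=0}^3 C(n, j) (q−1)^j.
  j = 0: C(14,0)·(2)^0 = 1·1 = 1.
  j = 1: C(14,1)·(2)^1 = 14·2 = 28.
  j = 2: C(14,2)·(2)^2 = 91·4 = 364.
  j = 3: C(14,3)·(2)^3 = 364·8 = 2912.
  V_q(n, t) = 1 + 28 + 364 + 2912 = 3305.
Step 2: q^n = 3^14 = 4782969.
Step 3: Hamming bound ⌊q^n / V_q(n,t)⌋ = ⌊4782969/3305⌋ = 1447.
Step 4: Compare |C| = 1264 to 1447: satisfied.
The claimed |C| lies below the Hamming bound.


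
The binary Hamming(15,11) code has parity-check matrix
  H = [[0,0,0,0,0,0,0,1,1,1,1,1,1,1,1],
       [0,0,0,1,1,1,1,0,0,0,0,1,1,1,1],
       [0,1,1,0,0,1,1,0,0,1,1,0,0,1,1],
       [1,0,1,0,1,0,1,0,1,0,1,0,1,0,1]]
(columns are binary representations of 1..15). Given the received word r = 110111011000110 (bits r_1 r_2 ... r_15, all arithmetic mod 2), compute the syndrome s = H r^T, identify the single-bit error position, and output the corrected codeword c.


s = (0, 1, 1, 0)^T, error position = 6, corrected codeword c = 110110011000110

Compute s = H r^T mod 2 one row at a time:
  s_1 = 1 + 1 + 0 + 0 + 0 + 1 + 1 + 0 = 4 ≡ 0 (mod 2).
  s_2 = 1 + 1 + 1 + 0 + 0 + 1 + 1 + 0 = 5 ≡ 1 (mod 2).
  s_3 = 1 + 0 + 1 + 0 + 0 + 0 + 1 + 0 = 3 ≡ 1 (mod 2).
  s_4 = 1 + 0 + 1 + 0 + 1 + 0 + 1 + 0 = 4 ≡ 0 (mod 2).
s = (0, 1, 1, 0)^T — this equals column 6 of H (binary 0110), so error is at position 6.
Correct: flip bit 6 of r = 110111011000110 to get c = 110110011000110.


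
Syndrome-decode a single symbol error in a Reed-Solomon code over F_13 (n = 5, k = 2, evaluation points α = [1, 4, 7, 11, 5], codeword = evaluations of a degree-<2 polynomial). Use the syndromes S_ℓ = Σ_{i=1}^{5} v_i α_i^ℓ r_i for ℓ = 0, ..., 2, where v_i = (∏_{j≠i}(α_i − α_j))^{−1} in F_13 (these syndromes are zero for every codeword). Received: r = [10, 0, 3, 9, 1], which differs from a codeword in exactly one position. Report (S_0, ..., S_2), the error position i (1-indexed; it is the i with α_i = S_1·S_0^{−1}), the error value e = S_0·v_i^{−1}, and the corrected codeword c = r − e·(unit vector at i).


S = (5, 3, 7), error at position 4, error magnitude e = 2, c = [10, 0, 3, 7, 1].

Step 1: column multipliers v_i = (∏_{j≠i}(α_i − α_j))^{−1} mod 13.
  i = 1 (α = 1): (1−4)(1−7)(1−11)(1−5) = (−3)·(−6)·(−10)·(−4) = 720 ≡ 5, so v_1 = 5^{−1} = 8 (mod 13).
  i = 2 (α = 4): (4−1)(4−7)(4−11)(4−5) = 3·(−3)·(−7)·(−1) = −63 ≡ 2, so v_2 = 2^{−1} = 7 (mod 13).
  i = 3 (α = 7): (7−1)(7−4)(7−11)(7−5) = 6·3·(−4)·2 = −144 ≡ 12, so v_3 = 12^{−1} = 12 (mod 13).
  i = 4 (α = 11): (11−1)(11−4)(11−7)(11−5) = 10·7·4·6 = 1680 ≡ 3, so v_4 = 3^{−1} = 9 (mod 13).
  i = 5 (α = 5): (5−1)(5−4)(5−7)(5−11) = 4·1·(−2)·(−6) = 48 ≡ 9, so v_5 = 9^{−1} = 3 (mod 13).
  v = [8, 7, 12, 9, 3].
Step 2: syndromes of r = [10, 0, 3, 9, 1] (all sums mod 13).
  S_0 = Σ v_i r_i = 8·10 + 7·0 + 12·3 + 9·9 + 3·1 = 200 ≡ 5.
  S_1 = Σ v_i α_i r_i = 8·1·10 + 7·4·0 + 12·7·3 + 9·11·9 + 3·5·1 = 1238 ≡ 3.
  α_i^2 mod 13 = [1, 3, 10, 4, 12].
  S_2 = Σ v_i α_i^2 r_i = 8·1·10 + 7·3·0 + 12·10·3 + 9·4·9 + 3·12·1 = 800 ≡ 7.
  S = (5, 3, 7) ≠ 0, so r is not a codeword (an error is present).
Step 3: locate the error. For a single error e at position i, S_ℓ = v_i·e·α_i^ℓ, so α_err = S_1/S_0.
  S_0^{−1} = 5^{−1} = 8 (mod 13), so α_err = 3·8 = 24 ≡ 11 = α_4. Error position i = 4.
  Consistency check: S_2/S_1 = 7·9 = 63 ≡ 11 = α_err ✓ (single-error assumption holds).
Step 4: error magnitude e = S_0/v_4 = S_0·∏_{j≠4}(α_4 − α_j) = 5·3 = 15 ≡ 2 (mod 13).
Step 5: correct position 4: c_4 = r_4 − e = 9 − 2 ≡ 7 (mod 13). Hence c = [10, 0, 3, 7, 1].
  Check: interpolating c through the α_i gives m(x) = 9 + 1·x (degree < 2) with m(α_i) = c_i for every i, so c is indeed a codeword.


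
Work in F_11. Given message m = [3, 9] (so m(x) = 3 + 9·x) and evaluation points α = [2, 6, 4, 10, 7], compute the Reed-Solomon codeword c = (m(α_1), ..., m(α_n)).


c = [10, 2, 6, 5, 0]

Message polynomial: m(x) = 3 + 9·x (mod 11).
For each evaluation point α_i, compute m(α_i) mod 11:
  α_1 = 2: Horner steps 9 → 10, so m(2) = 10.
  α_2 = 6: Horner steps 9 → 2, so m(6) = 2.
  α_3 = 4: Horner steps 9 → 6, so m(4) = 6.
  α_4 = 10: Horner steps 9 → 5, so m(10) = 5.
  α_5 = 7: Horner steps 9 → 0, so m(7) = 0.
Codeword c = [10, 2, 6, 5, 0] ∈ F_11^5.


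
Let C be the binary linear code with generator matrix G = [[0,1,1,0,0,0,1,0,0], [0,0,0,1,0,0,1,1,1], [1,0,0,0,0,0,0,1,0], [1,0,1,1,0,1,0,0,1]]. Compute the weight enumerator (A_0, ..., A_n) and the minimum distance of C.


Weight distribution: A_0 = 1, A_2 = 2, A_3 = 2, A_4 = 3, A_5 = 6, A_6 = 2. Minimum distance d = 2.

Enumerate all 2^4 = 16 messages m ∈ F_2^4.
For each, compute codeword c = mG in F_2^9, then tally its weight.
  m = 0000 → c = 000000000, weight = 0.
  m = 1000 → c = 011000100, weight = 3.
  m = 0100 → c = 000100111, weight = 4.
  m = 1100 → c = 011100011, weight = 5.
  m = 0010 → c = 100000010, weight = 2.
  m = 1010 → c = 111000110, weight = 5.
  m = 0110 → c = 100100101, weight = 4.
  m = 1110 → c = 111100001, weight = 5.
  m = 0001 → c = 101101001, weight = 5.
  m = 1001 → c = 110101101, weight = 6.
  m = 0101 → c = 101001110, weight = 5.
  m = 1101 → c = 110001010, weight = 4.
  m = 0011 → c = 001101011, weight = 5.
  m = 1011 → c = 010101111, weight = 6.
  m = 0111 → c = 001001100, weight = 3.
  m = 1111 → c = 010001000, weight = 2.
Tally weights:
  weight 0: 1 codewords.
  weight 2: 2 codewords.
  weight 3: 2 codewords.
  weight 4: 3 codewords.
  weight 5: 6 codewords.
  weight 6: 2 codewords.
Minimum distance d = smallest w > 0 with A_w > 0 = 2.
Sanity: Σ A_w = 16 = 2^4 = 16 ✓.
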